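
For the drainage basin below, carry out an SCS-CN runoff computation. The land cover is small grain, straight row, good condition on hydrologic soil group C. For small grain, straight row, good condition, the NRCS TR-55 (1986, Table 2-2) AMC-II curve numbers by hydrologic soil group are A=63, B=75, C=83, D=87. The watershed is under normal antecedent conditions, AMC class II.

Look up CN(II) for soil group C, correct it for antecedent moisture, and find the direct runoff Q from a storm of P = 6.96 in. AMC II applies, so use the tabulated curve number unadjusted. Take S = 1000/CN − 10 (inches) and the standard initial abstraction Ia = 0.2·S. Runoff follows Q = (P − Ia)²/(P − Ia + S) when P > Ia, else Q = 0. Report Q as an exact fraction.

Q = 92371232/18511075 in ≈ 4.990 in

NRCS table: small grain, straight row, good condition, soil group C → CN(II) = 83
CN(II) = 83; AMC II needs no correction.
S = 1000/83 − 10 = 170/83 in ≈ 2.048 in
Initial abstraction Ia = S/5 = (170/83)/5 = 34/83 ≈ 0.410 in
Since P=6.960 > Ia=0.410: effective rainfall P−Ia = 13592/2075 in
Q = (13592/2075)²/((13592/2075) + 170/83) = (184742464/4305625)/(17842/2075) = 92371232/18511075 in ≈ 4.990 in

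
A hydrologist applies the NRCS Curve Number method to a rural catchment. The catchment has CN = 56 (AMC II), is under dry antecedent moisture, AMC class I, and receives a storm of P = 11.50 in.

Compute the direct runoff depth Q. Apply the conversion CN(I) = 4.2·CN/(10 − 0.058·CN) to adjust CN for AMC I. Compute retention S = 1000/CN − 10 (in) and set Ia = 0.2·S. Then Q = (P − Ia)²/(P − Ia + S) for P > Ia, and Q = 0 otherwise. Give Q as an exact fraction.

Q = 5202961/2287614 in ≈ 2.274 in

Adjust CN=56 to AMC I: 4.2·56/(10 − 0.058·56) → (1176/5) ÷ (844/125) = 7350/211 ≈ 34.834
S = 1000/(7350/211) − 10 = 2750/147 in ≈ 18.707 in
Ia = 0.2·(2750/147) = 550/147 in ≈ 3.741 in
P − Ia = 11.500 − 3.741 = 2281/294 ≈ 7.759 in (> 0, runoff occurs)
Runoff Q = (P−Ia)²/(P−Ia+S) = (7.759)²/(7.759+18.707) = 5202961/2287614 ≈ 2.274 in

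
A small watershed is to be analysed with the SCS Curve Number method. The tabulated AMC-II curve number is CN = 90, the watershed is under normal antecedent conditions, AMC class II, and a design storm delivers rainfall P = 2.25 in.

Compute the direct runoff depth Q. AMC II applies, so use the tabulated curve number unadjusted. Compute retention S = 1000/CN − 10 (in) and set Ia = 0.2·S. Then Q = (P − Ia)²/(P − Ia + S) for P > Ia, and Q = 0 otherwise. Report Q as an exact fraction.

Q = 5329/4068 in ≈ 1.310 in

CN(II) = 90; AMC II needs no correction.
S = 1000/90 − 10 = 10/9 in ≈ 1.111 in
Ia = 0.2·(10/9) = 2/9 in ≈ 0.222 in
Excess rainfall: 2.250 − 0.222 = 2.028 in; P > Ia so Q > 0
Runoff Q = (P−Ia)²/(P−Ia+S) = (2.028)²/(2.028+1.111) = 5329/4068 ≈ 1.310 in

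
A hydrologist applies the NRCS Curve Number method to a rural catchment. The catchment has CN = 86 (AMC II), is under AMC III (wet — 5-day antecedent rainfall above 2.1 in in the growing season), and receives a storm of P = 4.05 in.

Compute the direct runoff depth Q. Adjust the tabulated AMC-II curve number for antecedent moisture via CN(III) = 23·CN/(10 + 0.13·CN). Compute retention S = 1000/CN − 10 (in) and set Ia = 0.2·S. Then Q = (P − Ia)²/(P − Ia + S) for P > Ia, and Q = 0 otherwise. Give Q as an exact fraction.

Q = 5976681481/1806092020 in ≈ 3.309 in

CN(III) from CN(II)=86: (23·86)/(10 + 0.13·86) = 98900/1059 ≈ 93.390
S = 1000/(98900/1059) − 10 = 700/989 in ≈ 0.708 in
Initial abstraction Ia = S/5 = (700/989)/5 = 140/989 ≈ 0.142 in
P − Ia = 4.050 − 0.142 = 77309/19780 ≈ 3.908 in (> 0, runoff occurs)
Runoff Q = (P−Ia)²/(P−Ia+S) = (3.908)²/(3.908+0.708) = 5976681481/1806092020 ≈ 3.309 in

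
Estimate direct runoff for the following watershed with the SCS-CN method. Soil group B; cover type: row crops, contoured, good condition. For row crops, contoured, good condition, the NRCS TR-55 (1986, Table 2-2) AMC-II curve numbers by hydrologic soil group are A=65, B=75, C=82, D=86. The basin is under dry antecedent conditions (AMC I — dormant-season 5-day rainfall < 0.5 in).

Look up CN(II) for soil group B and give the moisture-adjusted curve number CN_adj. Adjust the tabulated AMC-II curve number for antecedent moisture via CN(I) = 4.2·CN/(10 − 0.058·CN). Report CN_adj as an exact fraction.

CN_adj = 6300/113 ≈ 55.752

NRCS table: row crops, contoured, good condition, soil group B → CN(II) = 75
CN(I) from CN(II)=75: (4.2·75)/(10 − 0.058·75) = 6300/113 ≈ 55.752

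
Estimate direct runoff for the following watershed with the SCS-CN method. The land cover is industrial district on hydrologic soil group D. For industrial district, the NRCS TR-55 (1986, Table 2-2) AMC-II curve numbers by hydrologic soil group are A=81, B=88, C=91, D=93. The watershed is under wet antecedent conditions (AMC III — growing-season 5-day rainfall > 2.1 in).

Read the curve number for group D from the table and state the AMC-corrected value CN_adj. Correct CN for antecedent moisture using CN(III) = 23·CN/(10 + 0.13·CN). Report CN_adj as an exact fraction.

CN_adj = 213900/2209 ≈ 96.831

NRCS table: industrial district, soil group D → CN(II) = 93
Adjust CN=93 to AMC III: 23·93/(10 + 0.13·93) → 2139 ÷ (2209/100) = 213900/2209 ≈ 96.831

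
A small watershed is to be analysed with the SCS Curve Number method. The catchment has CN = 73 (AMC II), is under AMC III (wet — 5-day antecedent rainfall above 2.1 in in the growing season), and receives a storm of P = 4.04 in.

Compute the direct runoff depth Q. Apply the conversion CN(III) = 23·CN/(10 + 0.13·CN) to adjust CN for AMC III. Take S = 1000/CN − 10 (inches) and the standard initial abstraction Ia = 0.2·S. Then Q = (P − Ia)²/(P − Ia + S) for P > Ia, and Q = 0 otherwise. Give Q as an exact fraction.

Q = 24360654241/9384728525 in ≈ 2.596 in

Adjust CN=73 to AMC III: 23·73/(10 + 0.13·73) → 1679 ÷ (1949/100) = 167900/1949 ≈ 86.147
S = 1000/(167900/1949) − 10 = 2700/1679 in ≈ 1.608 in
Ia = 0.2S: 0.2·1.608 = 0.322 in (exactly 540/1679)
Excess rainfall: 4.040 − 0.322 = 3.718 in; P > Ia so Q > 0
Runoff Q = (P−Ia)²/(P−Ia+S) = (3.718)²/(3.718+1.608) = 24360654241/9384728525 ≈ 2.596 in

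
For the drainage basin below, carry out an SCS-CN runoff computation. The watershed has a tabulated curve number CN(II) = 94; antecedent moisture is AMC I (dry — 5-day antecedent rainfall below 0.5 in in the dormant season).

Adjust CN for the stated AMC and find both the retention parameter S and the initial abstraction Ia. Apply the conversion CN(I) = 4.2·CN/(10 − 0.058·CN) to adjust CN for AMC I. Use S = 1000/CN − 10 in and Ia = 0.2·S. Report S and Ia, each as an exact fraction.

S = 500/329 in ≈ 1.520 in; Ia = 100/329 in ≈ 0.304 in

Dry (AMC I): CN(I) = 4.2·94/(10 − 0.058·94) = (1974/5)/(1137/250) = 32900/379 ≈ 86.807
S = 1000/(32900/379) − 10 = 500/329 in ≈ 1.520 in
Initial abstraction Ia = S/5 = (500/329)/5 = 100/329 ≈ 0.304 in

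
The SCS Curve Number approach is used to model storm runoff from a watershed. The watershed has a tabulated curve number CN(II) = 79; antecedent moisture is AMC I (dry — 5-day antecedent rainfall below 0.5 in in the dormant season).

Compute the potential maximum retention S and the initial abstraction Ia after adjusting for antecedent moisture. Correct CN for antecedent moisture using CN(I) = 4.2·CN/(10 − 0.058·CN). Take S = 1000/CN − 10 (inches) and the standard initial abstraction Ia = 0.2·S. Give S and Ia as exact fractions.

Dry (AMC I): CN(I) = 4.2·79/(10 − 0.058·79) = (1659/5)/(2709/500) = 7900/129 ≈ 61.240
S = 1000/(7900/129) − 10 = 500/79 in ≈ 6.329 in
Ia = 0.2·(500/79) = 100/79 in ≈ 1.266 in

S = 500/79 in ≈ 6.329 in; Ia = 100/79 in ≈ 1.266 in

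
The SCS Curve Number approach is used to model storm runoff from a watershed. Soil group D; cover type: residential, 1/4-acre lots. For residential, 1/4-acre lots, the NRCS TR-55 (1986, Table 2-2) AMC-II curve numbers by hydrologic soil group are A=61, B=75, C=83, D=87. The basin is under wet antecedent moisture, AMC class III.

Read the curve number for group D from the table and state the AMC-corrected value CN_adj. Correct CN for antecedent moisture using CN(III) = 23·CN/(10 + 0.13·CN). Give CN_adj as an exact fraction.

CN_adj = 200100/2131 ≈ 93.900

NRCS table: residential, 1/4-acre lots, soil group D → CN(II) = 87
Wet (AMC III): CN(III) = 23·87/(10 + 0.13·87) = 2001/(2131/100) = 200100/2131 ≈ 93.900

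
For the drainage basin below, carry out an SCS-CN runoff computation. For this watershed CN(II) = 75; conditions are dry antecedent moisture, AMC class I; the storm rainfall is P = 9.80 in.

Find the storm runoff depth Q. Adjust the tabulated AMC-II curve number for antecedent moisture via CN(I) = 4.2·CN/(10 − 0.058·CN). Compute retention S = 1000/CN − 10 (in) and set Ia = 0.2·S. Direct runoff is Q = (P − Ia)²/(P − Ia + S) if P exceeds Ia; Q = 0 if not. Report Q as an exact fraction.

Q = 6692569/1602405 in ≈ 4.177 in

CN(I) from CN(II)=75: (4.2·75)/(10 − 0.058·75) = 6300/113 ≈ 55.752
S = 1000/(6300/113) − 10 = 500/63 in ≈ 7.937 in
Ia = 0.2S: 0.2·7.937 = 1.587 in (exactly 100/63)
P − Ia = 9.800 − 1.587 = 2587/315 ≈ 8.213 in (> 0, runoff occurs)
Q = (2587/315)²/((2587/315) + 500/63) = (6692569/99225)/(5087/315) = 6692569/1602405 in ≈ 4.177 in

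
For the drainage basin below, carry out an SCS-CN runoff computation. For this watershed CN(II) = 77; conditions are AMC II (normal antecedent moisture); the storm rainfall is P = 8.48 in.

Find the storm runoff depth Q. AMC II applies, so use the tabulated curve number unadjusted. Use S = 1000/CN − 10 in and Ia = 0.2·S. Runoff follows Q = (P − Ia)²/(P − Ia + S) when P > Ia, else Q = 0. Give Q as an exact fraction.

CN(II) = 77; AMC II needs no correction.
S = 1000/77 − 10 = 230/77 in ≈ 2.987 in
Initial abstraction Ia = S/5 = (230/77)/5 = 46/77 ≈ 0.597 in
Excess rainfall: 8.480 − 0.597 = 7.883 in; P > Ia so Q > 0
Q = (15174/1925)²/((15174/1925) + 230/77) = (230250276/3705625)/(20924/1925) = 57562569/10069675 in ≈ 5.716 in

Q = 57562569/10069675 in ≈ 5.716 in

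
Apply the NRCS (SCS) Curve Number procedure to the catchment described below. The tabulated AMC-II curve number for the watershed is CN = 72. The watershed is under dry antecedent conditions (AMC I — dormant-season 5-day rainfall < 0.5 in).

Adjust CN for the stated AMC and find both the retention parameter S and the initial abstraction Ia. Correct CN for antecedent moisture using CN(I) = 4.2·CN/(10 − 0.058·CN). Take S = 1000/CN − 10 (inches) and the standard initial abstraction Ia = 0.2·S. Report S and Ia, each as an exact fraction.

Dry (AMC I): CN(I) = 4.2·72/(10 − 0.058·72) = (1512/5)/(728/125) = 675/13 ≈ 51.923
Max retention: S = 1000/(675/13) − 10 = 250/27 in (≈ 9.259 in)
Ia = 0.2·(250/27) = 50/27 in ≈ 1.852 in

S = 250/27 in ≈ 9.259 in; Ia = 50/27 in ≈ 1.852 in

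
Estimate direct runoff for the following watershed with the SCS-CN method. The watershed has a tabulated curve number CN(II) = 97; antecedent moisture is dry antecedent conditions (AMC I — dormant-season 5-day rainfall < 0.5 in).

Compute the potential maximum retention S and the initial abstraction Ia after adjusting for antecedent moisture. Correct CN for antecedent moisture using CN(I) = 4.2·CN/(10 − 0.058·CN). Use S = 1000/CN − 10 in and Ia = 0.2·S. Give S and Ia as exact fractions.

Dry (AMC I): CN(I) = 4.2·97/(10 − 0.058·97) = (2037/5)/(2187/500) = 67900/729 ≈ 93.141
S = 1000/(67900/729) − 10 = 500/679 in ≈ 0.736 in
Initial abstraction Ia = S/5 = (500/679)/5 = 100/679 ≈ 0.147 in

S = 500/679 in ≈ 0.736 in; Ia = 100/679 in ≈ 0.147 in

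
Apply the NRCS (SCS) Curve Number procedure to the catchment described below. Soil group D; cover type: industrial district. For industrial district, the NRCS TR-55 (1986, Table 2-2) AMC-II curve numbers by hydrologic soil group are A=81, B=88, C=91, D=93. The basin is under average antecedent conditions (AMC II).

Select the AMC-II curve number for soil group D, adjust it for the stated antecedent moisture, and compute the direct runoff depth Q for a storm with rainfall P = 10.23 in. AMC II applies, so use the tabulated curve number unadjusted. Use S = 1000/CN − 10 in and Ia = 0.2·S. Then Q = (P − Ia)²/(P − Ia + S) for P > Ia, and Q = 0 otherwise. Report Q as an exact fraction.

NRCS table: industrial district, soil group D → CN(II) = 93
AMC II — tabulated CN = 93 applies directly.
Max retention: S = 1000/93 − 10 = 70/93 in (≈ 0.753 in)
Ia = 0.2S: 0.2·0.753 = 0.151 in (exactly 14/93)
Since P=10.230 > Ia=0.151: effective rainfall P−Ia = 93739/9300 in
Runoff Q = (P−Ia)²/(P−Ia+S) = (10.079)²/(10.079+0.753) = 8787000121/936872700 ≈ 9.379 in

Q = 8787000121/936872700 in ≈ 9.379 in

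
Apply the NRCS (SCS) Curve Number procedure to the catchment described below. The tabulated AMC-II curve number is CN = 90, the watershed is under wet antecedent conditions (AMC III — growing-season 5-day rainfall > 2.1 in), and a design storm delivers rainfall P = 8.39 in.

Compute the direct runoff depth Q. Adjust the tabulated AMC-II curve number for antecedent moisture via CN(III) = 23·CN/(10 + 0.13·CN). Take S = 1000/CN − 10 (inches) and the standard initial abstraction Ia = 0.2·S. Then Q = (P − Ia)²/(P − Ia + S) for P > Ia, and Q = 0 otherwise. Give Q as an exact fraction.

Adjust CN=90 to AMC III: 23·90/(10 + 0.13·90) → 2070 ÷ (217/10) = 20700/217 ≈ 95.392
Max retention: S = 1000/(20700/217) − 10 = 100/207 in (≈ 0.483 in)
Ia = 0.2·(100/207) = 20/207 in ≈ 0.097 in
Excess rainfall: 8.390 − 0.097 = 8.293 in; P > Ia so Q > 0
Q = (171673/20700)²/((171673/20700) + 100/207) = (29471618929/428490000)/(181673/20700) = 29471618929/3760631100 in ≈ 7.837 in

Q = 29471618929/3760631100 in ≈ 7.837 in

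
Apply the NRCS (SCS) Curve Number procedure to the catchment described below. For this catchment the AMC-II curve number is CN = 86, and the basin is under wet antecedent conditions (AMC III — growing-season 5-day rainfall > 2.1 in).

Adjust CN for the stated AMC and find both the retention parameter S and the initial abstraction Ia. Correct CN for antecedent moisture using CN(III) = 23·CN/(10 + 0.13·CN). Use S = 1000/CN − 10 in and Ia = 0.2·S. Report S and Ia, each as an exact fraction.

S = 700/989 in ≈ 0.708 in; Ia = 140/989 in ≈ 0.142 in

Adjust CN=86 to AMC III: 23·86/(10 + 0.13·86) → 1978 ÷ (1059/50) = 98900/1059 ≈ 93.390
Max retention: S = 1000/(98900/1059) − 10 = 700/989 in (≈ 0.708 in)
Ia = 0.2S: 0.2·0.708 = 0.142 in (exactly 140/989)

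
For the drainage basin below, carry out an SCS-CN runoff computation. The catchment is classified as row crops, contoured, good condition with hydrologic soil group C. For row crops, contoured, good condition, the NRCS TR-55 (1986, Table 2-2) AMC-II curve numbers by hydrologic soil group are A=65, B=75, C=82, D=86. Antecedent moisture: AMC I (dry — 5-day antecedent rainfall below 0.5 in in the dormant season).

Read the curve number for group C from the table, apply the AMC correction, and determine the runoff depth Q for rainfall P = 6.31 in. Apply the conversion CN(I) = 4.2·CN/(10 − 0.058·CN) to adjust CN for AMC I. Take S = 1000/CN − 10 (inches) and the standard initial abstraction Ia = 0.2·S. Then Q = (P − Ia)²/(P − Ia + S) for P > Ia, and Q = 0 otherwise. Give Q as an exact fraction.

NRCS table: row crops, contoured, good condition, soil group C → CN(II) = 82
CN(I) from CN(II)=82: (4.2·82)/(10 − 0.058·82) = 28700/437 ≈ 65.675
Max retention: S = 1000/(28700/437) − 10 = 1500/287 in (≈ 5.226 in)
Initial abstraction Ia = S/5 = (1500/287)/5 = 300/287 ≈ 1.045 in
P − Ia = 6.310 − 1.045 = 151097/28700 ≈ 5.265 in (> 0, runoff occurs)
Q = (151097/28700)²/((151097/28700) + 1500/287) = (22830303409/823690000)/(301097/28700) = 22830303409/8641483900 in ≈ 2.642 in

Q = 22830303409/8641483900 in ≈ 2.642 in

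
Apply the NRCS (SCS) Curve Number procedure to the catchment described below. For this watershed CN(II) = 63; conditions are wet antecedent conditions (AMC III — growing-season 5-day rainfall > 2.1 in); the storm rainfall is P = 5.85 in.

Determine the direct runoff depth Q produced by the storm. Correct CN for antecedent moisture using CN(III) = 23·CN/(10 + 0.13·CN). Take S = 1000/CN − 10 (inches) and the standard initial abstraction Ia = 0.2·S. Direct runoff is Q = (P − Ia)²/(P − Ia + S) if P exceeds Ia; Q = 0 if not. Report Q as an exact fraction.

Adjust CN=63 to AMC III: 23·63/(10 + 0.13·63) → 1449 ÷ (1819/100) = 144900/1819 ≈ 79.659
Max retention: S = 1000/(144900/1819) − 10 = 3700/1449 in (≈ 2.553 in)
Initial abstraction Ia = S/5 = (3700/1449)/5 = 740/1449 ≈ 0.511 in
Since P=5.850 > Ia=0.511: effective rainfall P−Ia = 154733/28980 in
Runoff Q = (P−Ia)²/(P−Ia+S) = (5.339)²/(5.339+2.553) = 23942301289/6628682340 ≈ 3.612 in

Q = 23942301289/6628682340 in ≈ 3.612 in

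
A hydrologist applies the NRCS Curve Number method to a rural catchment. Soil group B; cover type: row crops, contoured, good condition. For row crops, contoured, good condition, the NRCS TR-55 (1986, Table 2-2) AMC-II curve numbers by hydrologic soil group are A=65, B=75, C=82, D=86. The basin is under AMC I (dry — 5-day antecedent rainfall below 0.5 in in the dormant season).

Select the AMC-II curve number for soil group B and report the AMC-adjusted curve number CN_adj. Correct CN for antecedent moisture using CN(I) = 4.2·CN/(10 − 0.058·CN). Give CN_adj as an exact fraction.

CN_adj = 6300/113 ≈ 55.752

NRCS table: row crops, contoured, good condition, soil group B → CN(II) = 75
Dry (AMC I): CN(I) = 4.2·75/(10 − 0.058·75) = 315/(113/20) = 6300/113 ≈ 55.752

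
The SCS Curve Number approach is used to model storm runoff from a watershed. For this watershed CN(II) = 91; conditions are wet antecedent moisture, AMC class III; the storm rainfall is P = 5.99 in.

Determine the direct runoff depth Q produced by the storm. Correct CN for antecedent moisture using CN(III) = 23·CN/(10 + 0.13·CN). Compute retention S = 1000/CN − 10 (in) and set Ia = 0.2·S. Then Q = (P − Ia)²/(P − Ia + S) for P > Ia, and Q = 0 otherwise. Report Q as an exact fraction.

CN(III) from CN(II)=91: (23·91)/(10 + 0.13·91) = 209300/2183 ≈ 95.877
S = 1000/(209300/2183) − 10 = 900/2093 in ≈ 0.430 in
Initial abstraction Ia = S/5 = (900/2093)/5 = 180/2093 ≈ 0.086 in
Excess rainfall: 5.990 − 0.086 = 5.904 in; P > Ia so Q > 0
Q = (1235707/209300)²/((1235707/209300) + 900/2093) = (1526971789849/43806490000)/(1325707/209300) = 1526971789849/277470475100 in ≈ 5.503 in

Q = 1526971789849/277470475100 in ≈ 5.503 in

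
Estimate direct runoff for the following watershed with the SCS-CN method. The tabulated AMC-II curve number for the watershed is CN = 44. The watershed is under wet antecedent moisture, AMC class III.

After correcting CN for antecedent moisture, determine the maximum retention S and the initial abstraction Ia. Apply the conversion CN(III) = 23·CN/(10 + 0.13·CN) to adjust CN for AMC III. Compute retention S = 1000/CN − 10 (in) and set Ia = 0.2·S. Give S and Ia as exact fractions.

Wet (AMC III): CN(III) = 23·44/(10 + 0.13·44) = 1012/(393/25) = 25300/393 ≈ 64.377
Retention S: 1000/CN − 10 with CN=64.377 → S = 1400/253 ≈ 5.534 in
Ia = 0.2·(1400/253) = 280/253 in ≈ 1.107 in

S = 1400/253 in ≈ 5.534 in; Ia = 280/253 in ≈ 1.107 in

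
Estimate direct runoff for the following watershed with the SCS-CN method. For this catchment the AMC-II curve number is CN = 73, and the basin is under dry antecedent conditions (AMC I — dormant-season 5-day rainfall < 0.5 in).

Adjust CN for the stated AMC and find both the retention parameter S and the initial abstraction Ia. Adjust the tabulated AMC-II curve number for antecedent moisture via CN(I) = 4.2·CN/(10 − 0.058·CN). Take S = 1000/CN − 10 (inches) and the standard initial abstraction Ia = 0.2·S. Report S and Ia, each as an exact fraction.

S = 4500/511 in ≈ 8.806 in; Ia = 900/511 in ≈ 1.761 in

Adjust CN=73 to AMC I: 4.2·73/(10 − 0.058·73) → (1533/5) ÷ (2883/500) = 51100/961 ≈ 53.174
Max retention: S = 1000/(51100/961) − 10 = 4500/511 in (≈ 8.806 in)
Initial abstraction Ia = S/5 = (4500/511)/5 = 900/511 ≈ 1.761 in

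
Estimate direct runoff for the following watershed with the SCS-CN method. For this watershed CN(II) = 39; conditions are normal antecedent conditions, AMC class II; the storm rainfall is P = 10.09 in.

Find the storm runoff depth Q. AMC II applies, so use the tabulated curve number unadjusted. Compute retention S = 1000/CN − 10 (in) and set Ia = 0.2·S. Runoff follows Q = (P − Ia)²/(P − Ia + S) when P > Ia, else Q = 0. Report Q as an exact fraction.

Q = 737176801/343788900 in ≈ 2.144 in

AMC II — tabulated CN = 39 applies directly.
Retention S: 1000/CN − 10 with CN=39.000 → S = 610/39 ≈ 15.641 in
Ia = 0.2S: 0.2·15.641 = 3.128 in (exactly 122/39)
Excess rainfall: 10.090 − 3.128 = 6.962 in; P > Ia so Q > 0
Q = (27151/3900)²/((27151/3900) + 610/39) = (737176801/15210000)/(88151/3900) = 737176801/343788900 in ≈ 2.144 in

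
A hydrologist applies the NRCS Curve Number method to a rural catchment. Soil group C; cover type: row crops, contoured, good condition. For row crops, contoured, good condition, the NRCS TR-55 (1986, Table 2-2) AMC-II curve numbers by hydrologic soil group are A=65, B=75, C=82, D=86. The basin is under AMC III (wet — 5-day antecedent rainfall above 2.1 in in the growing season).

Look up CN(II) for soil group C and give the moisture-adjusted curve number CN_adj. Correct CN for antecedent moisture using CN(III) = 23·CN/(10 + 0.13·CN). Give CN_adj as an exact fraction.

NRCS table: row crops, contoured, good condition, soil group C → CN(II) = 82
Adjust CN=82 to AMC III: 23·82/(10 + 0.13·82) → 1886 ÷ (1033/50) = 94300/1033 ≈ 91.288

CN_adj = 94300/1033 ≈ 91.288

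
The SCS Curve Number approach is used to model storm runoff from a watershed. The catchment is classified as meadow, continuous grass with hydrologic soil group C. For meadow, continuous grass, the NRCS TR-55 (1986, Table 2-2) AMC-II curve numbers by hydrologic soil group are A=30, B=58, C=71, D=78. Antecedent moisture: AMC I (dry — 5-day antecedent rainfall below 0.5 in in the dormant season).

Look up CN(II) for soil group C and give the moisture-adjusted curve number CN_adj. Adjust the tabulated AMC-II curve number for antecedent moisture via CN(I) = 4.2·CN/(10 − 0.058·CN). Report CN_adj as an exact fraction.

CN_adj = 149100/2941 ≈ 50.697

NRCS table: meadow, continuous grass, soil group C → CN(II) = 71
CN(I) from CN(II)=71: (4.2·71)/(10 − 0.058·71) = 149100/2941 ≈ 50.697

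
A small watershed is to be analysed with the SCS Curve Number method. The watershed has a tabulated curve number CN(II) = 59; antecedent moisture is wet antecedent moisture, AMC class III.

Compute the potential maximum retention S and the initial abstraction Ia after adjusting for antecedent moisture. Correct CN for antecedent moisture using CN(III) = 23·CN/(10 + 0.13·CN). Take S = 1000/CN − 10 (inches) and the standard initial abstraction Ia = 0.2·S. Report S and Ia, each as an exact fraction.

S = 4100/1357 in ≈ 3.021 in; Ia = 820/1357 in ≈ 0.604 in

CN(III) from CN(II)=59: (23·59)/(10 + 0.13·59) = 135700/1767 ≈ 76.797
Max retention: S = 1000/(135700/1767) − 10 = 4100/1357 in (≈ 3.021 in)
Initial abstraction Ia = S/5 = (4100/1357)/5 = 820/1357 ≈ 0.604 in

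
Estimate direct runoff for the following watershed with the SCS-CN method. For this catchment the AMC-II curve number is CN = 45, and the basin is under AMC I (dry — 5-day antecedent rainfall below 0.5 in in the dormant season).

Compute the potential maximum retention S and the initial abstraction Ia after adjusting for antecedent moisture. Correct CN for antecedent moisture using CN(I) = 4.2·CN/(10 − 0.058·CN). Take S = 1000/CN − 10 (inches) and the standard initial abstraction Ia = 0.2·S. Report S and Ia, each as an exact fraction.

S = 5500/189 in ≈ 29.101 in; Ia = 1100/189 in ≈ 5.820 in

Adjust CN=45 to AMC I: 4.2·45/(10 − 0.058·45) → 189 ÷ (739/100) = 18900/739 ≈ 25.575
S = 1000/(18900/739) − 10 = 5500/189 in ≈ 29.101 in
Ia = 0.2·(5500/189) = 1100/189 in ≈ 5.820 in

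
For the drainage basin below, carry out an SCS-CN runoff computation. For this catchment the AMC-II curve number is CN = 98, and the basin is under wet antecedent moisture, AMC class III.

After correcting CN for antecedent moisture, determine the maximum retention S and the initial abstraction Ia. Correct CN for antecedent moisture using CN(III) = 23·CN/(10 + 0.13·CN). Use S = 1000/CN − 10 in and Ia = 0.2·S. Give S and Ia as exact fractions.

Adjust CN=98 to AMC III: 23·98/(10 + 0.13·98) → 2254 ÷ (1137/50) = 112700/1137 ≈ 99.120
S = 1000/(112700/1137) − 10 = 100/1127 in ≈ 0.089 in
Ia = 0.2S: 0.2·0.089 = 0.018 in (exactly 20/1127)

S = 100/1127 in ≈ 0.089 in; Ia = 20/1127 in ≈ 0.018 in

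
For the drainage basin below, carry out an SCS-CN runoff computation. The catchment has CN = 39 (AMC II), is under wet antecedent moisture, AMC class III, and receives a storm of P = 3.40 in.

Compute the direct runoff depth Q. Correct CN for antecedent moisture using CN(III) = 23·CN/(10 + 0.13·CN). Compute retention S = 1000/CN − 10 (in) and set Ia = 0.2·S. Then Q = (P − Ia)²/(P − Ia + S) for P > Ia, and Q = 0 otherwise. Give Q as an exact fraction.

Q = 83704201/177825765 in ≈ 0.471 in

Adjust CN=39 to AMC III: 23·39/(10 + 0.13·39) → 897 ÷ (1507/100) = 89700/1507 ≈ 59.522
Retention S: 1000/CN − 10 with CN=59.522 → S = 6100/897 ≈ 6.800 in
Ia = 0.2·(6100/897) = 1220/897 in ≈ 1.360 in
Since P=3.400 > Ia=1.360: effective rainfall P−Ia = 9149/4485 in
Runoff Q = (P−Ia)²/(P−Ia+S) = (2.040)²/(2.040+6.800) = 83704201/177825765 ≈ 0.471 in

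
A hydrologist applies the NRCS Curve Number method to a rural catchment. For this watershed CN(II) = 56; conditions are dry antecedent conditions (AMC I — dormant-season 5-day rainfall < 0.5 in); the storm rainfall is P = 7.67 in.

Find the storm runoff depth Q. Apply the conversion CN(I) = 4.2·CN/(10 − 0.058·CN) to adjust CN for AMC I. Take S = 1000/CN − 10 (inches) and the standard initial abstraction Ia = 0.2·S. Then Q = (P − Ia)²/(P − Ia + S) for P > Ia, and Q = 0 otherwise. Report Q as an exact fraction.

Adjust CN=56 to AMC I: 4.2·56/(10 − 0.058·56) → (1176/5) ÷ (844/125) = 7350/211 ≈ 34.834
S = 1000/(7350/211) − 10 = 2750/147 in ≈ 18.707 in
Initial abstraction Ia = S/5 = (2750/147)/5 = 550/147 ≈ 3.741 in
Since P=7.670 > Ia=3.741: effective rainfall P−Ia = 57749/14700 in
Q = (57749/14700)²/((57749/14700) + 2750/147) = (3334947001/216090000)/(332749/14700) = 3334947001/4891410300 in ≈ 0.682 in

Q = 3334947001/4891410300 in ≈ 0.682 in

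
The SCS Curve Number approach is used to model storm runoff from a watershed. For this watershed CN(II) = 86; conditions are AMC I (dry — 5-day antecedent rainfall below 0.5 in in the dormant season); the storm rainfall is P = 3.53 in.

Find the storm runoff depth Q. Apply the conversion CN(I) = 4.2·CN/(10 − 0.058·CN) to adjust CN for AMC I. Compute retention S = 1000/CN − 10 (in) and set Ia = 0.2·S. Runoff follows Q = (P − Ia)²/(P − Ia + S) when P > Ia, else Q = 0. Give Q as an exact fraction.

Adjust CN=86 to AMC I: 4.2·86/(10 − 0.058·86) → (1806/5) ÷ (1253/250) = 12900/179 ≈ 72.067
S = 1000/(12900/179) − 10 = 500/129 in ≈ 3.876 in
Initial abstraction Ia = S/5 = (500/129)/5 = 100/129 ≈ 0.775 in
P − Ia = 3.530 − 0.775 = 35537/12900 ≈ 2.755 in (> 0, runoff occurs)
Q = (35537/12900)²/((35537/12900) + 500/129) = (1262878369/166410000)/(85537/12900) = 1262878369/1103427300 in ≈ 1.145 in

Q = 1262878369/1103427300 in ≈ 1.145 in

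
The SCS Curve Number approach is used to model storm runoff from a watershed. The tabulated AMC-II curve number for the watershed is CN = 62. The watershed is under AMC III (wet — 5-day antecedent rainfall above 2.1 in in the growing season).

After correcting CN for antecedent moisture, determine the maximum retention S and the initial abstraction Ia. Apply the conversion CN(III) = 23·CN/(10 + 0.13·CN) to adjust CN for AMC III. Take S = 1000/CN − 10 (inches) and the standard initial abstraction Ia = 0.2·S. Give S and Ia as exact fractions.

Adjust CN=62 to AMC III: 23·62/(10 + 0.13·62) → 1426 ÷ (903/50) = 71300/903 ≈ 78.959
Retention S: 1000/CN − 10 with CN=78.959 → S = 1900/713 ≈ 2.665 in
Ia = 0.2S: 0.2·2.665 = 0.533 in (exactly 380/713)

S = 1900/713 in ≈ 2.665 in; Ia = 380/713 in ≈ 0.533 in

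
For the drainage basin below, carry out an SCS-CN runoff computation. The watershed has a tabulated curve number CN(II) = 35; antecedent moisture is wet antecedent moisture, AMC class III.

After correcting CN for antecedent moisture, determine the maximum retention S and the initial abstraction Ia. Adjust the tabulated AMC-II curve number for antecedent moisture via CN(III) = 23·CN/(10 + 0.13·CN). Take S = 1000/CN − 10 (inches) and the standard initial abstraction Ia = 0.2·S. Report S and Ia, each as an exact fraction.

S = 1300/161 in ≈ 8.075 in; Ia = 260/161 in ≈ 1.615 in

Wet (AMC III): CN(III) = 23·35/(10 + 0.13·35) = 805/(291/20) = 16100/291 ≈ 55.326
Max retention: S = 1000/(16100/291) − 10 = 1300/161 in (≈ 8.075 in)
Ia = 0.2S: 0.2·8.075 = 1.615 in (exactly 260/161)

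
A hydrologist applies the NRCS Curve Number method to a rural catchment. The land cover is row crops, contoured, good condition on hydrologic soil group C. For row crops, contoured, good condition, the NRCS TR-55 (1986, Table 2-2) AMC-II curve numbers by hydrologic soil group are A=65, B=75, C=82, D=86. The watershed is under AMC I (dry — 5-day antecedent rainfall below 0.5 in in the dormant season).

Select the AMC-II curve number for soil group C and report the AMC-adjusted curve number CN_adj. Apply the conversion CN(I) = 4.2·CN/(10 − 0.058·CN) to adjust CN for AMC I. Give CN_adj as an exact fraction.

CN_adj = 28700/437 ≈ 65.675

NRCS table: row crops, contoured, good condition, soil group C → CN(II) = 82
Dry (AMC I): CN(I) = 4.2·82/(10 − 0.058·82) = (1722/5)/(1311/250) = 28700/437 ≈ 65.675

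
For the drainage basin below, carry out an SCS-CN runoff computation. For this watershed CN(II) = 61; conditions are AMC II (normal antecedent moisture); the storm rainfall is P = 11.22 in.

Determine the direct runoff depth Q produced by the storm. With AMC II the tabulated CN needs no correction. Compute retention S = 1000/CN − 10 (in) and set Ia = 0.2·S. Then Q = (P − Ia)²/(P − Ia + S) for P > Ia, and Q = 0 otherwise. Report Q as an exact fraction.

AMC II — tabulated CN = 61 applies directly.
Max retention: S = 1000/61 − 10 = 390/61 in (≈ 6.393 in)
Initial abstraction Ia = S/5 = (390/61)/5 = 78/61 ≈ 1.279 in
Excess rainfall: 11.220 − 1.279 = 9.941 in; P > Ia so Q > 0
Q = (30321/3050)²/((30321/3050) + 390/61) = (919363041/9302500)/(49821/3050) = 306454347/50651350 in ≈ 6.050 in

Q = 306454347/50651350 in ≈ 6.050 in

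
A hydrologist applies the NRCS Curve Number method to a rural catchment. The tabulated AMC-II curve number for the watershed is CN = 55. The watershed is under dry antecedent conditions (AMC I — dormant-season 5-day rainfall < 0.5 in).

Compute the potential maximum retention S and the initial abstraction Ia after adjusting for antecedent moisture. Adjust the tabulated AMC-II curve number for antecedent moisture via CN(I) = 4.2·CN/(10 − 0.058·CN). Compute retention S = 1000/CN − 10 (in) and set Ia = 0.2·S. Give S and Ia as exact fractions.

Dry (AMC I): CN(I) = 4.2·55/(10 − 0.058·55) = 231/(681/100) = 7700/227 ≈ 33.921
S = 1000/(7700/227) − 10 = 1500/77 in ≈ 19.481 in
Ia = 0.2S: 0.2·19.481 = 3.896 in (exactly 300/77)

S = 1500/77 in ≈ 19.481 in; Ia = 300/77 in ≈ 3.896 in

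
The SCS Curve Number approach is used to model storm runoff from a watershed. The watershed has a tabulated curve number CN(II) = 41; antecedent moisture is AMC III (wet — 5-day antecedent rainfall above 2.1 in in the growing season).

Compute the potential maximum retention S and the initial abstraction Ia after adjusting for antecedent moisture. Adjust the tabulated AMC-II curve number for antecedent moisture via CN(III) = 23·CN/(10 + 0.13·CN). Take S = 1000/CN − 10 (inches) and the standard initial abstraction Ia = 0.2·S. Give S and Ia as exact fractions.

Wet (AMC III): CN(III) = 23·41/(10 + 0.13·41) = 943/(1533/100) = 94300/1533 ≈ 61.513
Retention S: 1000/CN − 10 with CN=61.513 → S = 5900/943 ≈ 6.257 in
Ia = 0.2·(5900/943) = 1180/943 in ≈ 1.251 in

S = 5900/943 in ≈ 6.257 in; Ia = 1180/943 in ≈ 1.251 in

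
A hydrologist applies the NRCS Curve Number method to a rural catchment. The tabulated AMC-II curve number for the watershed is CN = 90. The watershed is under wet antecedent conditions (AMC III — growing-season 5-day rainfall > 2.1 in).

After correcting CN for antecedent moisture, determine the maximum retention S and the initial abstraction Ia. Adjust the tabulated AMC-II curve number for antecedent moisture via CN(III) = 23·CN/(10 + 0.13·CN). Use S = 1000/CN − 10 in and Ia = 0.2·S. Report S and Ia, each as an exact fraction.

Adjust CN=90 to AMC III: 23·90/(10 + 0.13·90) → 2070 ÷ (217/10) = 20700/217 ≈ 95.392
Retention S: 1000/CN − 10 with CN=95.392 → S = 100/207 ≈ 0.483 in
Initial abstraction Ia = S/5 = (100/207)/5 = 20/207 ≈ 0.097 in

S = 100/207 in ≈ 0.483 in; Ia = 20/207 in ≈ 0.097 in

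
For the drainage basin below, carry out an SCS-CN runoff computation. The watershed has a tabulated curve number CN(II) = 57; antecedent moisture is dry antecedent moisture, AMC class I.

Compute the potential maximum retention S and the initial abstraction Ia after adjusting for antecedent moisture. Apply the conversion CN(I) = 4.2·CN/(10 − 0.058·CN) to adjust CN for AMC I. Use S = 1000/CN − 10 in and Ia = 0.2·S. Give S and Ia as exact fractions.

Dry (AMC I): CN(I) = 4.2·57/(10 − 0.058·57) = (1197/5)/(3347/500) = 119700/3347 ≈ 35.763
Max retention: S = 1000/(119700/3347) − 10 = 21500/1197 in (≈ 17.962 in)
Ia = 0.2S: 0.2·17.962 = 3.592 in (exactly 4300/1197)

S = 21500/1197 in ≈ 17.962 in; Ia = 4300/1197 in ≈ 3.592 in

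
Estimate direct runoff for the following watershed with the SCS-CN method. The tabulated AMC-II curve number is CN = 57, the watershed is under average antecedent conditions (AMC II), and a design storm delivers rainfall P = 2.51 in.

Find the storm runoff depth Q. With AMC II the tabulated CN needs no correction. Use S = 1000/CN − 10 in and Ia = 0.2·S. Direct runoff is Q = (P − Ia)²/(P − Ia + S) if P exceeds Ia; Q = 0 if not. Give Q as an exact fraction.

CN(II) = 57; AMC II needs no correction.
Retention S: 1000/CN − 10 with CN=57.000 → S = 430/57 ≈ 7.544 in
Ia = 0.2S: 0.2·7.544 = 1.509 in (exactly 86/57)
Excess rainfall: 2.510 − 1.509 = 1.001 in; P > Ia so Q > 0
Runoff Q = (P−Ia)²/(P−Ia+S) = (1.001)²/(1.001+7.544) = 32569849/277629900 ≈ 0.117 in

Q = 32569849/277629900 in ≈ 0.117 in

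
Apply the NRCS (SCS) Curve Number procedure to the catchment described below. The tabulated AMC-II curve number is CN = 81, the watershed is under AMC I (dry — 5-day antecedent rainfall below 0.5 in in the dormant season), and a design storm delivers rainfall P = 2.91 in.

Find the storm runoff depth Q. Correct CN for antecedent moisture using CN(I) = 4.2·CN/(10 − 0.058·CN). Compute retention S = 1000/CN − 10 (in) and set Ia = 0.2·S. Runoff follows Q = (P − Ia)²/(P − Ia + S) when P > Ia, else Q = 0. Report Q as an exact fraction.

Q = 93019510081/213473969100 in ≈ 0.436 in

CN(I) from CN(II)=81: (4.2·81)/(10 − 0.058·81) = 170100/2651 ≈ 64.164
Max retention: S = 1000/(170100/2651) − 10 = 9500/1701 in (≈ 5.585 in)
Initial abstraction Ia = S/5 = (9500/1701)/5 = 1900/1701 ≈ 1.117 in
Since P=2.910 > Ia=1.117: effective rainfall P−Ia = 304991/170100 in
Q: (304991/170100)² ÷ (1254991/170100) = 93019510081/213473969100 in (≈ 0.436 in)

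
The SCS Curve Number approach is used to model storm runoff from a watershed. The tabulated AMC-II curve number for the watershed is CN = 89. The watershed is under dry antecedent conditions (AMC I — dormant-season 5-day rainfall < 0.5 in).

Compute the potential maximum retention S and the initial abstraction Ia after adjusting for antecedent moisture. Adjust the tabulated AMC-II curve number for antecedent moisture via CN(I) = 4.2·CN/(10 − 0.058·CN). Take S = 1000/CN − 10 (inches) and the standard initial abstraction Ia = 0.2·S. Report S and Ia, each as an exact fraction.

S = 5500/1869 in ≈ 2.943 in; Ia = 1100/1869 in ≈ 0.589 in

Adjust CN=89 to AMC I: 4.2·89/(10 − 0.058·89) → (1869/5) ÷ (2419/500) = 186900/2419 ≈ 77.263
S = 1000/(186900/2419) − 10 = 5500/1869 in ≈ 2.943 in
Ia = 0.2S: 0.2·2.943 = 0.589 in (exactly 1100/1869)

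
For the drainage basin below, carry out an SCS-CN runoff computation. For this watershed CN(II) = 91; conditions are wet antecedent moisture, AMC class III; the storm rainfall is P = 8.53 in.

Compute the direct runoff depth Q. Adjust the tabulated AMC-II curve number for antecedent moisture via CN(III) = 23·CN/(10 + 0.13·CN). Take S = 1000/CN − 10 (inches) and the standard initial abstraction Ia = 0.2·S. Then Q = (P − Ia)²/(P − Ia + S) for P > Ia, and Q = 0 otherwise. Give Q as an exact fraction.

CN(III) from CN(II)=91: (23·91)/(10 + 0.13·91) = 209300/2183 ≈ 95.877
Retention S: 1000/CN − 10 with CN=95.877 → S = 900/2093 ≈ 0.430 in
Ia = 0.2·(900/2093) = 180/2093 in ≈ 0.086 in
Excess rainfall: 8.530 − 0.086 = 8.444 in; P > Ia so Q > 0
Q: (1767329/209300)² ÷ (1857329/209300) = 3123451794241/388738959700 in (≈ 8.035 in)

Q = 3123451794241/388738959700 in ≈ 8.035 in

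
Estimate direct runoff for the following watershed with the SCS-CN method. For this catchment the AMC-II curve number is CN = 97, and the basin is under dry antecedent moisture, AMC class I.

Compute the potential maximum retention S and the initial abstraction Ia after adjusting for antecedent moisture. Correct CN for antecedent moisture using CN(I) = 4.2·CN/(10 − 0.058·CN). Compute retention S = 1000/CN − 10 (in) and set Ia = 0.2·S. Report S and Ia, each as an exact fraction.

Dry (AMC I): CN(I) = 4.2·97/(10 − 0.058·97) = (2037/5)/(2187/500) = 67900/729 ≈ 93.141
Retention S: 1000/CN − 10 with CN=93.141 → S = 500/679 ≈ 0.736 in
Ia = 0.2·(500/679) = 100/679 in ≈ 0.147 in

S = 500/679 in ≈ 0.736 in; Ia = 100/679 in ≈ 0.147 in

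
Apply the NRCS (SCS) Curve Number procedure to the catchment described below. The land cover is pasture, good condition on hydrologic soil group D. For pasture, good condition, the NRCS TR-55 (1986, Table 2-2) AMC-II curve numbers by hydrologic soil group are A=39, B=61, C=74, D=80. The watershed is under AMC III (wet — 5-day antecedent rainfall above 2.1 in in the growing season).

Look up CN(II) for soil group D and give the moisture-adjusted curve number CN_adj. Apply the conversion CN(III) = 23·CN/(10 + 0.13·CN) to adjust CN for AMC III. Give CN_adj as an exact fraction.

CN_adj = 4600/51 ≈ 90.196

NRCS table: pasture, good condition, soil group D → CN(II) = 80
CN(III) from CN(II)=80: (23·80)/(10 + 0.13·80) = 4600/51 ≈ 90.196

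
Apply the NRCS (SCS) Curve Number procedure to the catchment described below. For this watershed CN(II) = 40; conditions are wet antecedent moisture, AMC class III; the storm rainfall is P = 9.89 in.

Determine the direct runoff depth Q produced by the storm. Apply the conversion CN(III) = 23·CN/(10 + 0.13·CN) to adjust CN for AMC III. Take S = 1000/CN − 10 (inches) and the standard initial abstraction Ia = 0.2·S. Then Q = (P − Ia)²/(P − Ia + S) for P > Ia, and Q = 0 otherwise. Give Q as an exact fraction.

CN(III) from CN(II)=40: (23·40)/(10 + 0.13·40) = 1150/19 ≈ 60.526
S = 1000/(1150/19) − 10 = 150/23 in ≈ 6.522 in
Ia = 0.2S: 0.2·6.522 = 1.304 in (exactly 30/23)
P − Ia = 9.890 − 1.304 = 19747/2300 ≈ 8.586 in (> 0, runoff occurs)
Runoff Q = (P−Ia)²/(P−Ia+S) = (8.586)²/(8.586+6.522) = 389944009/79918100 ≈ 4.879 in

Q = 389944009/79918100 in ≈ 4.879 in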